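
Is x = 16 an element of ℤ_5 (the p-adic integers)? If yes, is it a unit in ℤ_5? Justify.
x ∈ ℤ_5^× (unit); v_5(x) = 0

ℤ_5 = {x ∈ ℚ_5 : v_5(x) ≥ 0} and ℤ_5^× = {x ∈ ℤ_5 : v_5(x) = 0}. Here v_5(16) = v_5(num) − v_5(den) = 0; compare against these criteria.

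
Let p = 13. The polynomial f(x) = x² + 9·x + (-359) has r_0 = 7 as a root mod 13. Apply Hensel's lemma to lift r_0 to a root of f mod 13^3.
r_2 = 657 (mod 2197)

Hensel: r_{i+1} = r_i − f(r_i)·(f′(r_i))^{-1} mod 13^{i+2}, f′(x) = 2x + 9. Iterate:
  r_0 = 7 (mod 13)
  r_1 = 150 (mod 169)
  r_2 = 657 (mod 2197)
Final: r = 657 satisfies f(r) ≡ 0 mod 13^3.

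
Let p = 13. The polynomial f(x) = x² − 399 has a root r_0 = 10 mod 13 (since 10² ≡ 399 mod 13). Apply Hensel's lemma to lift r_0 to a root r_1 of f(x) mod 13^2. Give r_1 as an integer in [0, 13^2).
r_1 = 101 (mod 169)

Hensel's recurrence: r_{i+1} = r_i − f(r_i)·(f′(r_i))^{-1} mod 13^{i+2}, with f′(x) = 2x. Iterate:
  r_0 = 10 (mod 13)
  r_1 = 101 (mod 169)
Final: r_1 = 101, and one checks f(r_1) ≡ 0 mod 13^2.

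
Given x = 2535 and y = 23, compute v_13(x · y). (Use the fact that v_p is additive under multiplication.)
v_13(58305) = 2

v_p(x) = 2 (factor: 2535 = 13^2 · 15); v_p(y) = 0 (factor: 23 = 13^0 · 23). Additivity: v_p(xy) = v_p(x) + v_p(y) = 2 + 0 = 2. (Direct check: xy = 58305 = 13^2 · (345).)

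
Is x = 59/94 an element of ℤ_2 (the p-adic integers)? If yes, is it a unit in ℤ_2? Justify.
x ∉ ℤ_2 (v_2(x) = -1 < 0)

ℤ_2 = {x ∈ ℚ_2 : v_2(x) ≥ 0} and ℤ_2^× = {x ∈ ℤ_2 : v_2(x) = 0}. Here v_2(59/94) = v_2(num) − v_2(den) = -1; compare against these criteria.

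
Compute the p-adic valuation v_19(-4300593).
v_19(-4300593) = 4

v_19(n) is the largest exponent k such that 19^k divides n. Factor out: -4300593 = -19^4 · 33. (Sign doesn't affect v_p.) So v_19(-4300593) = 4.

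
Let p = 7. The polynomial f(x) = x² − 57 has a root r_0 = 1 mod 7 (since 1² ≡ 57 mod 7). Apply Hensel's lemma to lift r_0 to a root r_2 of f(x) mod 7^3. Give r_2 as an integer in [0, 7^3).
r_2 = 323 (mod 343)

Hensel's recurrence: r_{i+1} = r_i − f(r_i)·(f′(r_i))^{-1} mod 7^{i+2}, with f′(x) = 2x. Iterate:
  r_0 = 1 (mod 7)
  r_1 = 29 (mod 49)
  r_2 = 323 (mod 343)
Final: r_2 = 323, and one checks f(r_2) ≡ 0 mod 7^3.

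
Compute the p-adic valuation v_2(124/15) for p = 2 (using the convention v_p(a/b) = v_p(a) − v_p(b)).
v_2(124/15) = 2

Factor powers of 2 from the numerator and denominator of the reduced fraction: 124 = 2^2 · 31 and 15 = 2^0 · 15. Apply v_p(a/b) = v_p(a) − v_p(b): v_2(124/15) = 2 − 0 = 2.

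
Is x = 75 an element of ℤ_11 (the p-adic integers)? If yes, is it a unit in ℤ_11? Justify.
x ∈ ℤ_11^× (unit); v_11(x) = 0

ℤ_11 = {x ∈ ℚ_11 : v_11(x) ≥ 0} and ℤ_11^× = {x ∈ ℤ_11 : v_11(x) = 0}. Here v_11(75) = v_11(num) − v_11(den) = 0; compare against these criteria.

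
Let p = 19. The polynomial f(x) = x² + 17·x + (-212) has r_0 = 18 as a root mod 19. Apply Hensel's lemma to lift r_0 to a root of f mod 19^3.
r_2 = 3913 (mod 6859)

Hensel: r_{i+1} = r_i − f(r_i)·(f′(r_i))^{-1} mod 19^{i+2}, f′(x) = 2x + 17. Iterate:
  r_0 = 18 (mod 19)
  r_1 = 303 (mod 361)
  r_2 = 3913 (mod 6859)
Final: r = 3913 satisfies f(r) ≡ 0 mod 19^3.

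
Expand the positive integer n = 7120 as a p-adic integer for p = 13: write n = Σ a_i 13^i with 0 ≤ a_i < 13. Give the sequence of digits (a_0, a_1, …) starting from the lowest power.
(a_0, a_1, …) = (9, 1, 3, 3)

Repeated division by 13 gives the digits low-to-high: 7120 = 9 + 1·13^1 + 3·13^2 + 3·13^3. Digit sequence: (9, 1, 3, 3).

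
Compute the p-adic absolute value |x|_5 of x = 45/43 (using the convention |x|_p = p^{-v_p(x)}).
|45/43|_5 = 1/5

Step 1 — compute v_5(x) by factoring powers of 5 out of the numerator and denominator: v_5(45/43) = 1. Step 2 — apply |x|_p = p^{-v_p(x)} = 5^{-1} = 1/5.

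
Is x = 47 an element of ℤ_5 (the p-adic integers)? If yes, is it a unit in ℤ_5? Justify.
x ∈ ℤ_5^× (unit); v_5(x) = 0

ℤ_5 = {x ∈ ℚ_5 : v_5(x) ≥ 0} and ℤ_5^× = {x ∈ ℤ_5 : v_5(x) = 0}. Here v_5(47) = v_5(num) − v_5(den) = 0; compare against these criteria.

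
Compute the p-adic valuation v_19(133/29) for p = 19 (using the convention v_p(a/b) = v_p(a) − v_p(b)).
v_19(133/29) = 1

Factor powers of 19 from the numerator and denominator of the reduced fraction: 133 = 19^1 · 7 and 29 = 19^0 · 29. Apply v_p(a/b) = v_p(a) − v_p(b): v_19(133/29) = 1 − 0 = 1.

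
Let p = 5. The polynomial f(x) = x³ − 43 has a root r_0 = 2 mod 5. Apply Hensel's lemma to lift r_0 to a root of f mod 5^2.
r_1 = 7 (mod 25)

Hensel: r_{i+1} = r_i − f(r_i)/f′(r_i) mod 5^{i+2}, where f′(x) = 3x². Iterate:
  r_0 = 2 (mod 5)
  r_1 = 7 (mod 25)
Final: r = 7 with f(r) ≡ 0 mod 5^2.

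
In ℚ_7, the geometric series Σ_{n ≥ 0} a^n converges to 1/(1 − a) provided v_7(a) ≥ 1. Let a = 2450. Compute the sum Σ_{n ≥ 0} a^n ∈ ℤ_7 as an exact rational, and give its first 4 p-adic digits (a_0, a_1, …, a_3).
Σ a^n = 1/(1 − a) = -1/2449;  first 4 digits = (1, 0, 1, 0)

v_7(a) = 2 ≥ 1, so the series converges in ℤ_7 to 1/(1 − a) = 1/(1 − 2450) = -1/2449. Expand this rational in ℤ_7: compute digits iteratively via d_i = x_i mod 7, x_{i+1} = (x_i − d_i)/7. The first 4 digits are (1, 0, 1, 0).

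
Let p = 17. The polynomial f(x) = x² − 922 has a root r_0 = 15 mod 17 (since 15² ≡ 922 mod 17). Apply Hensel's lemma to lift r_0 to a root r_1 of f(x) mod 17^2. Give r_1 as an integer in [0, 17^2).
r_1 = 202 (mod 289)

Hensel's recurrence: r_{i+1} = r_i − f(r_i)·(f′(r_i))^{-1} mod 17^{i+2}, with f′(x) = 2x. Iterate:
  r_0 = 15 (mod 17)
  r_1 = 202 (mod 289)
Final: r_1 = 202, and one checks f(r_1) ≡ 0 mod 17^2.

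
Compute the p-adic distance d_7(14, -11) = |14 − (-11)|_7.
d_7(14, -11) = 1

Step 1 — x − y = 14 − (-11) = 25. Step 2 — v_7(25) = 0 (factor: 25 = (7^0 · 25); the sign does not affect v_p). Step 3 — |x − y|_7 = 7^{0} = 1.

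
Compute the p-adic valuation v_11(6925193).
v_11(6925193) = 5

v_11(n) is the largest exponent k such that 11^k divides n. Factor out: 6925193 = 11^5 · 43. (Sign doesn't affect v_p.) So v_11(6925193) = 5.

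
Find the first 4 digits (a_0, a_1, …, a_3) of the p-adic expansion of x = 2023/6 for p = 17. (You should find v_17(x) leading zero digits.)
(a_0, …, a_3) = (0, 0, 4, 14)

v_17(2023/6) = 2, so a_0 = ... = a_1 = 0. Factor out: x = 17^2 · u with u = 7/6 a unit in ℤ_17. Expand u iteratively via a_{v+i} = u_i mod 17, u_{i+1} = (u_i − a_{v+i})/17:
  u_0 = 7/6;  a_2 = 4;  u_1 = (u_0 − 4)/17 = -1/6
  u_1 = -1/6;  a_3 = 14;  u_2 = (u_1 − 14)/17 = -5/6
Digits: (0, 0, 4, 14).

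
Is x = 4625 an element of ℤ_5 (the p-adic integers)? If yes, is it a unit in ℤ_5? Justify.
x ∈ ℤ_5 but not a unit; v_5(x) = 3 > 0

ℤ_5 = {x ∈ ℚ_5 : v_5(x) ≥ 0} and ℤ_5^× = {x ∈ ℤ_5 : v_5(x) = 0}. Here v_5(4625) = v_5(num) − v_5(den) = 3; compare against these criteria.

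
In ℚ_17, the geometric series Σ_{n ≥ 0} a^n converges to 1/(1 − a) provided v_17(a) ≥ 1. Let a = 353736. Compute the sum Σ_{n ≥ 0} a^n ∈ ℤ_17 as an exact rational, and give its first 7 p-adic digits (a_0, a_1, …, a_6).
Σ a^n = 1/(1 − a) = -1/353735;  first 7 digits = (1, 0, 0, 4, 4, 0, 16)

v_17(a) = 3 ≥ 1, so the series converges in ℤ_17 to 1/(1 − a) = 1/(1 − 353736) = -1/353735. Expand this rational in ℤ_17: compute digits iteratively via d_i = x_i mod 17, x_{i+1} = (x_i − d_i)/17. The first 7 digits are (1, 0, 0, 4, 4, 0, 16).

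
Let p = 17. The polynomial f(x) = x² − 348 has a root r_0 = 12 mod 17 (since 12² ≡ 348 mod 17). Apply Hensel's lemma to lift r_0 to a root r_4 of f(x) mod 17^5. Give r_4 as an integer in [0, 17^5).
r_4 = 804163 (mod 1419857)

Hensel's recurrence: r_{i+1} = r_i − f(r_i)·(f′(r_i))^{-1} mod 17^{i+2}, with f′(x) = 2x. Iterate:
  r_0 = 12 (mod 17)
  r_1 = 165 (mod 289)
  r_2 = 3344 (mod 4913)
  r_3 = 52474 (mod 83521)
  r_4 = 804163 (mod 1419857)
Final: r_4 = 804163, and one checks f(r_4) ≡ 0 mod 17^5.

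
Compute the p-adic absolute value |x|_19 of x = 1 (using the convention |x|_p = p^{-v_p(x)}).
|1|_19 = 1

Step 1 — compute v_19(x) by factoring powers of 19 out of the numerator and denominator: v_19(1) = 0. Step 2 — apply |x|_p = p^{-v_p(x)} = 19^{0} = 1.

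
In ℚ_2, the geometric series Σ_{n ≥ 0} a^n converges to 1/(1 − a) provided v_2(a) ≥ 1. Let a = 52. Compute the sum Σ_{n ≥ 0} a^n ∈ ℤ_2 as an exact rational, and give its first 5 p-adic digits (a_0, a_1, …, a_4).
Σ a^n = 1/(1 − a) = -1/51;  first 5 digits = (1, 0, 1, 0, 0)

v_2(a) = 2 ≥ 1, so the series converges in ℤ_2 to 1/(1 − a) = 1/(1 − 52) = -1/51. Expand this rational in ℤ_2: compute digits iteratively via d_i = x_i mod 2, x_{i+1} = (x_i − d_i)/2. The first 5 digits are (1, 0, 1, 0, 0).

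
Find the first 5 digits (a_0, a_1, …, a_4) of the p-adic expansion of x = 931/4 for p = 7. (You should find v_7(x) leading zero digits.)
(a_0, …, a_4) = (0, 0, 3, 2, 5)

v_7(931/4) = 2, so a_0 = ... = a_1 = 0. Factor out: x = 7^2 · u with u = 19/4 a unit in ℤ_7. Expand u iteratively via a_{v+i} = u_i mod 7, u_{i+1} = (u_i − a_{v+i})/7:
  u_0 = 19/4;  a_2 = 3;  u_1 = (u_0 − 3)/7 = 1/4
  u_1 = 1/4;  a_3 = 2;  u_2 = (u_1 − 2)/7 = -1/4
  u_2 = -1/4;  a_4 = 5;  u_3 = (u_2 − 5)/7 = -3/4
Digits: (0, 0, 3, 2, 5).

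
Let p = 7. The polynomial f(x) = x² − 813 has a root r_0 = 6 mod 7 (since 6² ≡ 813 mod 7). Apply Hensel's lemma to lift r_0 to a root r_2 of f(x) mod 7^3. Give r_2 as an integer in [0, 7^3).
r_2 = 34 (mod 343)

Hensel's recurrence: r_{i+1} = r_i − f(r_i)·(f′(r_i))^{-1} mod 7^{i+2}, with f′(x) = 2x. Iterate:
  r_0 = 6 (mod 7)
  r_1 = 34 (mod 49)
  r_2 = 34 (mod 343)
Final: r_2 = 34, and one checks f(r_2) ≡ 0 mod 7^3.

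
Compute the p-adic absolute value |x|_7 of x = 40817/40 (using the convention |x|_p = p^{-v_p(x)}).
|40817/40|_7 = 1/2401

Step 1 — compute v_7(x) by factoring powers of 7 out of the numerator and denominator: v_7(40817/40) = 4. Step 2 — apply |x|_p = p^{-v_p(x)} = 7^{-4} = 1/2401.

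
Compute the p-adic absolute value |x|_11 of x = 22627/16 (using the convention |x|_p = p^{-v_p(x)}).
|22627/16|_11 = 1/1331

Step 1 — compute v_11(x) by factoring powers of 11 out of the numerator and denominator: v_11(22627/16) = 3. Step 2 — apply |x|_p = p^{-v_p(x)} = 11^{-3} = 1/1331.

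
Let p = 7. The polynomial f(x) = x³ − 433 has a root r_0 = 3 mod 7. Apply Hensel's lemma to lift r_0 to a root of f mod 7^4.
r_3 = 1998 (mod 2401)

Hensel: r_{i+1} = r_i − f(r_i)/f′(r_i) mod 7^{i+2}, where f′(x) = 3x². Iterate:
  r_0 = 3 (mod 7)
  r_1 = 38 (mod 49)
  r_2 = 283 (mod 343)
  r_3 = 1998 (mod 2401)
Final: r = 1998 with f(r) ≡ 0 mod 7^4.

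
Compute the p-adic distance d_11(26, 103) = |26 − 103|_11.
d_11(26, 103) = 1/11

Step 1 — x − y = 26 − 103 = -77. Step 2 — v_11(-77) = 1 (factor: -77 = −(11^1 · 7); the sign does not affect v_p). Step 3 — |x − y|_11 = 11^{-1} = 1/11.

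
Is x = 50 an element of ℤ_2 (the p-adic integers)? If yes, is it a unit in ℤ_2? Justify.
x ∈ ℤ_2 but not a unit; v_2(x) = 1 > 0

ℤ_2 = {x ∈ ℚ_2 : v_2(x) ≥ 0} and ℤ_2^× = {x ∈ ℤ_2 : v_2(x) = 0}. Here v_2(50) = v_2(num) − v_2(den) = 1; compare against these criteria.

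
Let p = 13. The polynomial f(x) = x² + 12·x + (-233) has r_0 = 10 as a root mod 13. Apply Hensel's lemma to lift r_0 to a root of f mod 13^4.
r_3 = 12828 (mod 28561)

Hensel: r_{i+1} = r_i − f(r_i)·(f′(r_i))^{-1} mod 13^{i+2}, f′(x) = 2x + 12. Iterate:
  r_0 = 10 (mod 13)
  r_1 = 153 (mod 169)
  r_2 = 1843 (mod 2197)
  r_3 = 12828 (mod 28561)
Final: r = 12828 satisfies f(r) ≡ 0 mod 13^4.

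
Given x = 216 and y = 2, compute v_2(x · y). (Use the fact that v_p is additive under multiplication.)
v_2(432) = 4

v_p(x) = 3 (factor: 216 = 2^3 · 27); v_p(y) = 1 (factor: 2 = 2^1 · 1). Additivity: v_p(xy) = v_p(x) + v_p(y) = 3 + 1 = 4. (Direct check: xy = 432 = 2^4 · (27).)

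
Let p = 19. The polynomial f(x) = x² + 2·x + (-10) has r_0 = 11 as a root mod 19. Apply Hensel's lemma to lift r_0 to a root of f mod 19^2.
r_1 = 201 (mod 361)

Hensel: r_{i+1} = r_i − f(r_i)·(f′(r_i))^{-1} mod 19^{i+2}, f′(x) = 2x + 2. Iterate:
  r_0 = 11 (mod 19)
  r_1 = 201 (mod 361)
Final: r = 201 satisfies f(r) ≡ 0 mod 19^2.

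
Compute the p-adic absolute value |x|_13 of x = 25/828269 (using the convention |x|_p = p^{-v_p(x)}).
|25/828269|_13 = 28561

Step 1 — compute v_13(x) by factoring powers of 13 out of the numerator and denominator: v_13(25/828269) = -4. Step 2 — apply |x|_p = p^{-v_p(x)} = 13^{4} = 28561.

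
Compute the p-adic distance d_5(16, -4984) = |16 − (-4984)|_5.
d_5(16, -4984) = 1/625

Step 1 — x − y = 16 − (-4984) = 5000. Step 2 — v_5(5000) = 4 (factor: 5000 = (5^4 · 8); the sign does not affect v_p). Step 3 — |x − y|_5 = 5^{-4} = 1/625.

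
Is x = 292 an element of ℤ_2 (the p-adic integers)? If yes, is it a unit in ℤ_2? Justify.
x ∈ ℤ_2 but not a unit; v_2(x) = 2 > 0

ℤ_2 = {x ∈ ℚ_2 : v_2(x) ≥ 0} and ℤ_2^× = {x ∈ ℤ_2 : v_2(x) = 0}. Here v_2(292) = v_2(num) − v_2(den) = 2; compare against these criteria.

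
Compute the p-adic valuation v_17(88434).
v_17(88434) = 3

v_17(n) is the largest exponent k such that 17^k divides n. Factor out: 88434 = 17^3 · 18. (Sign doesn't affect v_p.) So v_17(88434) = 3.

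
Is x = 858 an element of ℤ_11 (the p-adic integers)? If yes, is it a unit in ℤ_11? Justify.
x ∈ ℤ_11 but not a unit; v_11(x) = 1 > 0

ℤ_11 = {x ∈ ℚ_11 : v_11(x) ≥ 0} and ℤ_11^× = {x ∈ ℤ_11 : v_11(x) = 0}. Here v_11(858) = v_11(num) − v_11(den) = 1; compare against these criteria.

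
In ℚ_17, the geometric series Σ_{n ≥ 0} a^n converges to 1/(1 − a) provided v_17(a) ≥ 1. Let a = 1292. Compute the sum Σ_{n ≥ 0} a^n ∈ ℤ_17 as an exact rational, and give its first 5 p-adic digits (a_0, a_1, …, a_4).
Σ a^n = 1/(1 − a) = -1/1291;  first 5 digits = (1, 8, 0, 2, 1)

v_17(a) = 1 ≥ 1, so the series converges in ℤ_17 to 1/(1 − a) = 1/(1 − 1292) = -1/1291. Expand this rational in ℤ_17: compute digits iteratively via d_i = x_i mod 17, x_{i+1} = (x_i − d_i)/17. The first 5 digits are (1, 8, 0, 2, 1).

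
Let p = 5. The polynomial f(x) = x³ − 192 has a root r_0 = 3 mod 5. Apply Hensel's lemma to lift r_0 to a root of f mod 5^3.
r_2 = 98 (mod 125)

Hensel: r_{i+1} = r_i − f(r_i)/f′(r_i) mod 5^{i+2}, where f′(x) = 3x². Iterate:
  r_0 = 3 (mod 5)
  r_1 = 23 (mod 25)
  r_2 = 98 (mod 125)
Final: r = 98 with f(r) ≡ 0 mod 5^3.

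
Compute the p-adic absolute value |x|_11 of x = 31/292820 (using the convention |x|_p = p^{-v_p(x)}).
|31/292820|_11 = 14641

Step 1 — compute v_11(x) by factoring powers of 11 out of the numerator and denominator: v_11(31/292820) = -4. Step 2 — apply |x|_p = p^{-v_p(x)} = 11^{4} = 14641.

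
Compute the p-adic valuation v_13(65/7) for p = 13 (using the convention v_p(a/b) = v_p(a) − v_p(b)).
v_13(65/7) = 1

Factor powers of 13 from the numerator and denominator of the reduced fraction: 65 = 13^1 · 5 and 7 = 13^0 · 7. Apply v_p(a/b) = v_p(a) − v_p(b): v_13(65/7) = 1 − 0 = 1.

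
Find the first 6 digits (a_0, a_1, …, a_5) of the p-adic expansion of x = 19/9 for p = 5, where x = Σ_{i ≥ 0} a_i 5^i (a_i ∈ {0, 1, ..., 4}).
(a_0, …, a_5) = (1, 3, 0, 1, 2, 4)

v_5(19/9) = 0 (numerator and denominator both coprime to 5), so x ∈ ℤ_5^×. Compute digits iteratively via a_i = x_i mod 5, x_{i+1} = (x_i − a_i)/5, with x_0 = x:
  x_0 = 19/9;  a_0 = 1;  x_1 = (x_0 − 1)/5 = 2/9
  x_1 = 2/9;  a_1 = 3;  x_2 = (x_1 − 3)/5 = -5/9
  x_2 = -5/9;  a_2 = 0;  x_3 = (x_2 − 0)/5 = -1/9
  x_3 = -1/9;  a_3 = 1;  x_4 = (x_3 − 1)/5 = -2/9
  x_4 = -2/9;  a_4 = 2;  x_5 = (x_4 − 2)/5 = -4/9
  x_5 = -4/9;  a_5 = 4;  x_6 = (x_5 − 4)/5 = -8/9
Digits: (1, 3, 0, 1, 2, 4).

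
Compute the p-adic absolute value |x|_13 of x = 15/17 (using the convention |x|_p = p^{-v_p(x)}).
|15/17|_13 = 1

Step 1 — compute v_13(x) by factoring powers of 13 out of the numerator and denominator: v_13(15/17) = 0. Step 2 — apply |x|_p = p^{-v_p(x)} = 13^{0} = 1.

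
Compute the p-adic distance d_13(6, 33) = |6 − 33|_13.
d_13(6, 33) = 1

Step 1 — x − y = 6 − 33 = -27. Step 2 — v_13(-27) = 0 (factor: -27 = −(13^0 · 27); the sign does not affect v_p). Step 3 — |x − y|_13 = 13^{0} = 1.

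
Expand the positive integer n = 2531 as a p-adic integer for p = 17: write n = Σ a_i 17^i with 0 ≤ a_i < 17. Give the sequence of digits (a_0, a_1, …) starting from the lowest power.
(a_0, a_1, …) = (15, 12, 8)

Repeated division by 17 gives the digits low-to-high: 2531 = 15 + 12·17^1 + 8·17^2. Digit sequence: (15, 12, 8).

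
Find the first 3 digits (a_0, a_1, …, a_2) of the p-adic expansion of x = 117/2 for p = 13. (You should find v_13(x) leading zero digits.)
(a_0, …, a_2) = (0, 11, 6)

v_13(117/2) = 1, so a_0 = ... = a_0 = 0. Factor out: x = 13^1 · u with u = 9/2 a unit in ℤ_13. Expand u iteratively via a_{v+i} = u_i mod 13, u_{i+1} = (u_i − a_{v+i})/13:
  u_0 = 9/2;  a_1 = 11;  u_1 = (u_0 − 11)/13 = -1/2
  u_1 = -1/2;  a_2 = 6;  u_2 = (u_1 − 6)/13 = -1/2
Digits: (0, 11, 6).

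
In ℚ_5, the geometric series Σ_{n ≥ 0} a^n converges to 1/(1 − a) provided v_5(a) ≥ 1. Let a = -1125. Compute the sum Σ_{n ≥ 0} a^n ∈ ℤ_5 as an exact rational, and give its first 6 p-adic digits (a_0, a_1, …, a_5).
Σ a^n = 1/(1 − a) = 1/1126;  first 6 digits = (1, 0, 0, 1, 3, 4)

v_5(a) = 3 ≥ 1, so the series converges in ℤ_5 to 1/(1 − a) = 1/(1 − (-1125)) = 1/1126. Expand this rational in ℤ_5: compute digits iteratively via d_i = x_i mod 5, x_{i+1} = (x_i − d_i)/5. The first 6 digits are (1, 0, 0, 1, 3, 4).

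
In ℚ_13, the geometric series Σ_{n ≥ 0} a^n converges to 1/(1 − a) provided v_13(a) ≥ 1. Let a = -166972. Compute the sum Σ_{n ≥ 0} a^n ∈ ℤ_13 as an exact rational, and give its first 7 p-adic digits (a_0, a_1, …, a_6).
Σ a^n = 1/(1 − a) = 1/166973;  first 7 digits = (1, 0, 0, 2, 7, 12, 3)

v_13(a) = 3 ≥ 1, so the series converges in ℤ_13 to 1/(1 − a) = 1/(1 − (-166972)) = 1/166973. Expand this rational in ℤ_13: compute digits iteratively via d_i = x_i mod 13, x_{i+1} = (x_i − d_i)/13. The first 7 digits are (1, 0, 0, 2, 7, 12, 3).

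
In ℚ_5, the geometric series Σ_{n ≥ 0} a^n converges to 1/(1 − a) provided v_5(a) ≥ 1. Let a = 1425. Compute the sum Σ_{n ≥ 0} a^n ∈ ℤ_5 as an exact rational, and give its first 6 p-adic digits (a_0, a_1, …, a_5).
Σ a^n = 1/(1 − a) = -1/1424;  first 6 digits = (1, 0, 2, 1, 1, 0)

v_5(a) = 2 ≥ 1, so the series converges in ℤ_5 to 1/(1 − a) = 1/(1 − 1425) = -1/1424. Expand this rational in ℤ_5: compute digits iteratively via d_i = x_i mod 5, x_{i+1} = (x_i − d_i)/5. The first 6 digits are (1, 0, 2, 1, 1, 0).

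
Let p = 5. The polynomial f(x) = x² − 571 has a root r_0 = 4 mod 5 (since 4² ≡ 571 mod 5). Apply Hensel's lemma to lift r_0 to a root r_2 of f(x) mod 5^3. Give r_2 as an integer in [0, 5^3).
r_2 = 14 (mod 125)

Hensel's recurrence: r_{i+1} = r_i − f(r_i)·(f′(r_i))^{-1} mod 5^{i+2}, with f′(x) = 2x. Iterate:
  r_0 = 4 (mod 5)
  r_1 = 14 (mod 25)
  r_2 = 14 (mod 125)
Final: r_2 = 14, and one checks f(r_2) ≡ 0 mod 5^3.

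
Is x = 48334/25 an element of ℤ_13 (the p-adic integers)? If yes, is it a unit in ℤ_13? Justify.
x ∈ ℤ_13 but not a unit; v_13(x) = 3 > 0

ℤ_13 = {x ∈ ℚ_13 : v_13(x) ≥ 0} and ℤ_13^× = {x ∈ ℤ_13 : v_13(x) = 0}. Here v_13(48334/25) = v_13(num) − v_13(den) = 3; compare against these criteria.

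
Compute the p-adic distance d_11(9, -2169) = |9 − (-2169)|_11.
d_11(9, -2169) = 1/121

Step 1 — x − y = 9 − (-2169) = 2178. Step 2 — v_11(2178) = 2 (factor: 2178 = (11^2 · 18); the sign does not affect v_p). Step 3 — |x − y|_11 = 11^{-2} = 1/121.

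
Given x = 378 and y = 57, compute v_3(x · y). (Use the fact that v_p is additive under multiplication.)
v_3(21546) = 4

v_p(x) = 3 (factor: 378 = 3^3 · 14); v_p(y) = 1 (factor: 57 = 3^1 · 19). Additivity: v_p(xy) = v_p(x) + v_p(y) = 3 + 1 = 4. (Direct check: xy = 21546 = 3^4 · (266).)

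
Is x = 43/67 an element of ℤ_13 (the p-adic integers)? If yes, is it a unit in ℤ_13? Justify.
x ∈ ℤ_13^× (unit); v_13(x) = 0

ℤ_13 = {x ∈ ℚ_13 : v_13(x) ≥ 0} and ℤ_13^× = {x ∈ ℤ_13 : v_13(x) = 0}. Here v_13(43/67) = v_13(num) − v_13(den) = 0; compare against these criteria.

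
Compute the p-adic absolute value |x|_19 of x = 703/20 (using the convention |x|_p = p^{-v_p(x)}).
|703/20|_19 = 1/19

Step 1 — compute v_19(x) by factoring powers of 19 out of the numerator and denominator: v_19(703/20) = 1. Step 2 — apply |x|_p = p^{-v_p(x)} = 19^{-1} = 1/19.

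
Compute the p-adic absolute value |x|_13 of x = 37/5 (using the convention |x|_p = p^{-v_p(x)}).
|37/5|_13 = 1

Step 1 — compute v_13(x) by factoring powers of 13 out of the numerator and denominator: v_13(37/5) = 0. Step 2 — apply |x|_p = p^{-v_p(x)} = 13^{0} = 1.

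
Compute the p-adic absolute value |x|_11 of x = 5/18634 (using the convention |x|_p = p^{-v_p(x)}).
|5/18634|_11 = 1331

Step 1 — compute v_11(x) by factoring powers of 11 out of the numerator and denominator: v_11(5/18634) = -3. Step 2 — apply |x|_p = p^{-v_p(x)} = 11^{3} = 1331.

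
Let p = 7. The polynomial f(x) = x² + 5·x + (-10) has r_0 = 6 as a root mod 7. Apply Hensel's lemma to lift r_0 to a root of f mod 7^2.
r_1 = 20 (mod 49)

Hensel: r_{i+1} = r_i − f(r_i)·(f′(r_i))^{-1} mod 7^{i+2}, f′(x) = 2x + 5. Iterate:
  r_0 = 6 (mod 7)
  r_1 = 20 (mod 49)
Final: r = 20 satisfies f(r) ≡ 0 mod 7^2.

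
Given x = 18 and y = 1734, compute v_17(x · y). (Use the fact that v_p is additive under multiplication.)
v_17(31212) = 2

v_p(x) = 0 (factor: 18 = 17^0 · 18); v_p(y) = 2 (factor: 1734 = 17^2 · 6). Additivity: v_p(xy) = v_p(x) + v_p(y) = 0 + 2 = 2. (Direct check: xy = 31212 = 17^2 · (108).)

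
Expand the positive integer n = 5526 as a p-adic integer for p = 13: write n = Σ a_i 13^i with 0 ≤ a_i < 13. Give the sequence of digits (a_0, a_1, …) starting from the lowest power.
(a_0, a_1, …) = (1, 9, 6, 2)

Repeated division by 13 gives the digits low-to-high: 5526 = 1 + 9·13^1 + 6·13^2 + 2·13^3. Digit sequence: (1, 9, 6, 2).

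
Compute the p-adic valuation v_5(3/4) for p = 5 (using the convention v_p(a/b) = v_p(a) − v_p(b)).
v_5(3/4) = 0

Factor powers of 5 from the numerator and denominator of the reduced fraction: 3 = 5^0 · 3 and 4 = 5^0 · 4. Apply v_p(a/b) = v_p(a) − v_p(b): v_5(3/4) = 0 − 0 = 0.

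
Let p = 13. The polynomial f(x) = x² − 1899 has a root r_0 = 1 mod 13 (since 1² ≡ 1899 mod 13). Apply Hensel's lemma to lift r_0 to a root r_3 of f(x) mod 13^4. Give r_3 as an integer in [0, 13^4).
r_3 = 13118 (mod 28561)

Hensel's recurrence: r_{i+1} = r_i − f(r_i)·(f′(r_i))^{-1} mod 13^{i+2}, with f′(x) = 2x. Iterate:
  r_0 = 1 (mod 13)
  r_1 = 105 (mod 169)
  r_2 = 2133 (mod 2197)
  r_3 = 13118 (mod 28561)
Final: r_3 = 13118, and one checks f(r_3) ≡ 0 mod 13^4.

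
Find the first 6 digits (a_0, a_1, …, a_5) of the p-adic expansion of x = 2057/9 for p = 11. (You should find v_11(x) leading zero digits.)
(a_0, …, a_5) = (0, 0, 8, 8, 9, 4)

v_11(2057/9) = 2, so a_0 = ... = a_1 = 0. Factor out: x = 11^2 · u with u = 17/9 a unit in ℤ_11. Expand u iteratively via a_{v+i} = u_i mod 11, u_{i+1} = (u_i − a_{v+i})/11:
  u_0 = 17/9;  a_2 = 8;  u_1 = (u_0 − 8)/11 = -5/9
  u_1 = -5/9;  a_3 = 8;  u_2 = (u_1 − 8)/11 = -7/9
  u_2 = -7/9;  a_4 = 9;  u_3 = (u_2 − 9)/11 = -8/9
  u_3 = -8/9;  a_5 = 4;  u_4 = (u_3 − 4)/11 = -4/9
Digits: (0, 0, 8, 8, 9, 4).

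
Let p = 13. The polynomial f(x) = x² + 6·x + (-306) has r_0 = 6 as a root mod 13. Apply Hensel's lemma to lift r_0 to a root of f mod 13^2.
r_1 = 19 (mod 169)

Hensel: r_{i+1} = r_i − f(r_i)·(f′(r_i))^{-1} mod 13^{i+2}, f′(x) = 2x + 6. Iterate:
  r_0 = 6 (mod 13)
  r_1 = 19 (mod 169)
Final: r = 19 satisfies f(r) ≡ 0 mod 13^2.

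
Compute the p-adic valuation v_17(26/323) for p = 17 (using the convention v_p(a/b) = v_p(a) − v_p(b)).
v_17(26/323) = -1

Factor powers of 17 from the numerator and denominator of the reduced fraction: 26 = 17^0 · 26 and 323 = 17^1 · 19. Apply v_p(a/b) = v_p(a) − v_p(b): v_17(26/323) = 0 − 1 = -1.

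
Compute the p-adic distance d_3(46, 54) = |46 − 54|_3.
d_3(46, 54) = 1

Step 1 — x − y = 46 − 54 = -8. Step 2 — v_3(-8) = 0 (factor: -8 = −(3^0 · 8); the sign does not affect v_p). Step 3 — |x − y|_3 = 3^{0} = 1.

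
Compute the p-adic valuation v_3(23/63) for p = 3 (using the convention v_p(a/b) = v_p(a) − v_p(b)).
v_3(23/63) = -2

Factor powers of 3 from the numerator and denominator of the reduced fraction: 23 = 3^0 · 23 and 63 = 3^2 · 7. Apply v_p(a/b) = v_p(a) − v_p(b): v_3(23/63) = 0 − 2 = -2.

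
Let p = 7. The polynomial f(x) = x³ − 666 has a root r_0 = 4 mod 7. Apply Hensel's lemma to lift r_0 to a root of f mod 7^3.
r_2 = 39 (mod 343)

Hensel: r_{i+1} = r_i − f(r_i)/f′(r_i) mod 7^{i+2}, where f′(x) = 3x². Iterate:
  r_0 = 4 (mod 7)
  r_1 = 39 (mod 49)
  r_2 = 39 (mod 343)
Final: r = 39 with f(r) ≡ 0 mod 7^3.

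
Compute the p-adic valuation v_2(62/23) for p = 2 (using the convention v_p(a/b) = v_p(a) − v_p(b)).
v_2(62/23) = 1

Factor powers of 2 from the numerator and denominator of the reduced fraction: 62 = 2^1 · 31 and 23 = 2^0 · 23. Apply v_p(a/b) = v_p(a) − v_p(b): v_2(62/23) = 1 − 0 = 1.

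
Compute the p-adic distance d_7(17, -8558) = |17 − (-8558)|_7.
d_7(17, -8558) = 1/343

Step 1 — x − y = 17 − (-8558) = 8575. Step 2 — v_7(8575) = 3 (factor: 8575 = (7^3 · 25); the sign does not affect v_p). Step 3 — |x − y|_7 = 7^{-3} = 1/343.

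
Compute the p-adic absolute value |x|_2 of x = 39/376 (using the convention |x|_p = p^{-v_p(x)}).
|39/376|_2 = 8

Step 1 — compute v_2(x) by factoring powers of 2 out of the numerator and denominator: v_2(39/376) = -3. Step 2 — apply |x|_p = p^{-v_p(x)} = 2^{3} = 8.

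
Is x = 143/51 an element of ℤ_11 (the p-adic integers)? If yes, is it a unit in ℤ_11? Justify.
x ∈ ℤ_11 but not a unit; v_11(x) = 1 > 0

ℤ_11 = {x ∈ ℚ_11 : v_11(x) ≥ 0} and ℤ_11^× = {x ∈ ℤ_11 : v_11(x) = 0}. Here v_11(143/51) = v_11(num) − v_11(den) = 1; compare against these criteria.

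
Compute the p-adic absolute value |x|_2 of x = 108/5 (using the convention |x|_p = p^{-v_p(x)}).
|108/5|_2 = 1/4

Step 1 — compute v_2(x) by factoring powers of 2 out of the numerator and denominator: v_2(108/5) = 2. Step 2 — apply |x|_p = p^{-v_p(x)} = 2^{-2} = 1/4.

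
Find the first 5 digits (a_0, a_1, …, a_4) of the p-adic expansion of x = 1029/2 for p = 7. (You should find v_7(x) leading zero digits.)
(a_0, …, a_4) = (0, 0, 0, 5, 3)

v_7(1029/2) = 3, so a_0 = ... = a_2 = 0. Factor out: x = 7^3 · u with u = 3/2 a unit in ℤ_7. Expand u iteratively via a_{v+i} = u_i mod 7, u_{i+1} = (u_i − a_{v+i})/7:
  u_0 = 3/2;  a_3 = 5;  u_1 = (u_0 − 5)/7 = -1/2
  u_1 = -1/2;  a_4 = 3;  u_2 = (u_1 − 3)/7 = -1/2
Digits: (0, 0, 0, 5, 3).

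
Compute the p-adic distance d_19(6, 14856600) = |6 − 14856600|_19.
d_19(6, 14856600) = 1/2476099

Step 1 — x − y = 6 − 14856600 = -14856594. Step 2 — v_19(-14856594) = 5 (factor: -14856594 = −(19^5 · 6); the sign does not affect v_p). Step 3 — |x − y|_19 = 19^{-5} = 1/2476099.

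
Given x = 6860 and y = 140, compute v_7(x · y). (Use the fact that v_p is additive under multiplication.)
v_7(960400) = 4

v_p(x) = 3 (factor: 6860 = 7^3 · 20); v_p(y) = 1 (factor: 140 = 7^1 · 20). Additivity: v_p(xy) = v_p(x) + v_p(y) = 3 + 1 = 4. (Direct check: xy = 960400 = 7^4 · (400).)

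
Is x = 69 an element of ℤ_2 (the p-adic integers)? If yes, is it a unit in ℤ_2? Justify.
x ∈ ℤ_2^× (unit); v_2(x) = 0

ℤ_2 = {x ∈ ℚ_2 : v_2(x) ≥ 0} and ℤ_2^× = {x ∈ ℤ_2 : v_2(x) = 0}. Here v_2(69) = v_2(num) − v_2(den) = 0; compare against these criteria.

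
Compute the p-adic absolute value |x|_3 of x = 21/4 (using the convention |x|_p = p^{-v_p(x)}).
|21/4|_3 = 1/3

Step 1 — compute v_3(x) by factoring powers of 3 out of the numerator and denominator: v_3(21/4) = 1. Step 2 — apply |x|_p = p^{-v_p(x)} = 3^{-1} = 1/3.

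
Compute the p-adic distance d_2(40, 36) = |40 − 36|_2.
d_2(40, 36) = 1/4

Step 1 — x − y = 40 − 36 = 4. Step 2 — v_2(4) = 2 (factor: 4 = (2^2 · 1); the sign does not affect v_p). Step 3 — |x − y|_2 = 2^{-2} = 1/4.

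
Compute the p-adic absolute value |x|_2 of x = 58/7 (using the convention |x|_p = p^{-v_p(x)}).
|58/7|_2 = 1/2

Step 1 — compute v_2(x) by factoring powers of 2 out of the numerator and denominator: v_2(58/7) = 1. Step 2 — apply |x|_p = p^{-v_p(x)} = 2^{-1} = 1/2.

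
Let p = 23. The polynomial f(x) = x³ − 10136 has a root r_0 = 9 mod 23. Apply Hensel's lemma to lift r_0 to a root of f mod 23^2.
r_1 = 285 (mod 529)

Hensel: r_{i+1} = r_i − f(r_i)/f′(r_i) mod 23^{i+2}, where f′(x) = 3x². Iterate:
  r_0 = 9 (mod 23)
  r_1 = 285 (mod 529)
Final: r = 285 with f(r) ≡ 0 mod 23^2.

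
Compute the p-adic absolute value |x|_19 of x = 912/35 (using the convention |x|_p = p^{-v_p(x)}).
|912/35|_19 = 1/19

Step 1 — compute v_19(x) by factoring powers of 19 out of the numerator and denominator: v_19(912/35) = 1. Step 2 — apply |x|_p = p^{-v_p(x)} = 19^{-1} = 1/19.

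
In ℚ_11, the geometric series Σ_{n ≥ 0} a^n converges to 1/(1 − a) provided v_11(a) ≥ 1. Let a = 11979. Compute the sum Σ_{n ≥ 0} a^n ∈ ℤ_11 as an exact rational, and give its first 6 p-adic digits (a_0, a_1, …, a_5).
Σ a^n = 1/(1 − a) = -1/11978;  first 6 digits = (1, 0, 0, 9, 0, 0)

v_11(a) = 3 ≥ 1, so the series converges in ℤ_11 to 1/(1 − a) = 1/(1 − 11979) = -1/11978. Expand this rational in ℤ_11: compute digits iteratively via d_i = x_i mod 11, x_{i+1} = (x_i − d_i)/11. The first 6 digits are (1, 0, 0, 9, 0, 0).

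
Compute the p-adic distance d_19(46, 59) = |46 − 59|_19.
d_19(46, 59) = 1

Step 1 — x − y = 46 − 59 = -13. Step 2 — v_19(-13) = 0 (factor: -13 = −(19^0 · 13); the sign does not affect v_p). Step 3 — |x − y|_19 = 19^{0} = 1.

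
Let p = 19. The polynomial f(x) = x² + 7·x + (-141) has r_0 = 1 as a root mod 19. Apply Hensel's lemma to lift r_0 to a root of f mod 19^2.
r_1 = 96 (mod 361)

Hensel: r_{i+1} = r_i − f(r_i)·(f′(r_i))^{-1} mod 19^{i+2}, f′(x) = 2x + 7. Iterate:
  r_0 = 1 (mod 19)
  r_1 = 96 (mod 361)
Final: r = 96 satisfies f(r) ≡ 0 mod 19^2.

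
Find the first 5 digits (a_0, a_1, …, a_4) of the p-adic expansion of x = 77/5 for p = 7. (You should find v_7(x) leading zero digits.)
(a_0, …, a_4) = (0, 5, 1, 4, 5)

v_7(77/5) = 1, so a_0 = ... = a_0 = 0. Factor out: x = 7^1 · u with u = 11/5 a unit in ℤ_7. Expand u iteratively via a_{v+i} = u_i mod 7, u_{i+1} = (u_i − a_{v+i})/7:
  u_0 = 11/5;  a_1 = 5;  u_1 = (u_0 − 5)/7 = -2/5
  u_1 = -2/5;  a_2 = 1;  u_2 = (u_1 − 1)/7 = -1/5
  u_2 = -1/5;  a_3 = 4;  u_3 = (u_2 − 4)/7 = -3/5
  u_3 = -3/5;  a_4 = 5;  u_4 = (u_3 − 5)/7 = -4/5
Digits: (0, 5, 1, 4, 5).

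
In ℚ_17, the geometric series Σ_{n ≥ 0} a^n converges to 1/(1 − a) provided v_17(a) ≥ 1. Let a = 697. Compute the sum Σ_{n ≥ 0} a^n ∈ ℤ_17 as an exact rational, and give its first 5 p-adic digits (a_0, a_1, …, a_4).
Σ a^n = 1/(1 − a) = -1/696;  first 5 digits = (1, 7, 0, 0, 1)

v_17(a) = 1 ≥ 1, so the series converges in ℤ_17 to 1/(1 − a) = 1/(1 − 697) = -1/696. Expand this rational in ℤ_17: compute digits iteratively via d_i = x_i mod 17, x_{i+1} = (x_i − d_i)/17. The first 5 digits are (1, 7, 0, 0, 1).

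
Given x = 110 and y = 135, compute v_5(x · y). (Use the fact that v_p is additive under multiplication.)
v_5(14850) = 2

v_p(x) = 1 (factor: 110 = 5^1 · 22); v_p(y) = 1 (factor: 135 = 5^1 · 27). Additivity: v_p(xy) = v_p(x) + v_p(y) = 1 + 1 = 2. (Direct check: xy = 14850 = 5^2 · (594).)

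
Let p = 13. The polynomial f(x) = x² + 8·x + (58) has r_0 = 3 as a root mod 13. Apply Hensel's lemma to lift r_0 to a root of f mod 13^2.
r_1 = 81 (mod 169)

Hensel: r_{i+1} = r_i − f(r_i)·(f′(r_i))^{-1} mod 13^{i+2}, f′(x) = 2x + 8. Iterate:
  r_0 = 3 (mod 13)
  r_1 = 81 (mod 169)
Final: r = 81 satisfies f(r) ≡ 0 mod 13^2.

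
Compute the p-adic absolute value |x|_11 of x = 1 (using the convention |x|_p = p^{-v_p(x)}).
|1|_11 = 1

Step 1 — compute v_11(x) by factoring powers of 11 out of the numerator and denominator: v_11(1) = 0. Step 2 — apply |x|_p = p^{-v_p(x)} = 11^{0} = 1.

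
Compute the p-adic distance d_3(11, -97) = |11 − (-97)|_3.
d_3(11, -97) = 1/27

Step 1 — x − y = 11 − (-97) = 108. Step 2 — v_3(108) = 3 (factor: 108 = (3^3 · 4); the sign does not affect v_p). Step 3 — |x − y|_3 = 3^{-3} = 1/27.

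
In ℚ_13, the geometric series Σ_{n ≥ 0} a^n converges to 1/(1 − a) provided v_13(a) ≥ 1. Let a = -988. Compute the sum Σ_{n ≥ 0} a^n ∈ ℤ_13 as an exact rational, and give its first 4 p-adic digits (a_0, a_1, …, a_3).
Σ a^n = 1/(1 − a) = 1/989;  first 4 digits = (1, 2, 11, 9)

v_13(a) = 1 ≥ 1, so the series converges in ℤ_13 to 1/(1 − a) = 1/(1 − (-988)) = 1/989. Expand this rational in ℤ_13: compute digits iteratively via d_i = x_i mod 13, x_{i+1} = (x_i − d_i)/13. The first 4 digits are (1, 2, 11, 9).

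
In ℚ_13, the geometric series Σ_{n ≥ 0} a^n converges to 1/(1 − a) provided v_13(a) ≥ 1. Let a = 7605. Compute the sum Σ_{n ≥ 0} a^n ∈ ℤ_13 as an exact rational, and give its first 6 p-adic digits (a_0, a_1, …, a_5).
Σ a^n = 1/(1 − a) = -1/7604;  first 6 digits = (1, 0, 6, 3, 10, 12)

v_13(a) = 2 ≥ 1, so the series converges in ℤ_13 to 1/(1 − a) = 1/(1 − 7605) = -1/7604. Expand this rational in ℤ_13: compute digits iteratively via d_i = x_i mod 13, x_{i+1} = (x_i − d_i)/13. The first 6 digits are (1, 0, 6, 3, 10, 12).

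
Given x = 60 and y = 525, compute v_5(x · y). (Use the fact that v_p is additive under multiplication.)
v_5(31500) = 3

v_p(x) = 1 (factor: 60 = 5^1 · 12); v_p(y) = 2 (factor: 525 = 5^2 · 21). Additivity: v_p(xy) = v_p(x) + v_p(y) = 1 + 2 = 3. (Direct check: xy = 31500 = 5^3 · (252).)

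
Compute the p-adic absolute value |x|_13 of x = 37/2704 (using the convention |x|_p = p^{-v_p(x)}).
|37/2704|_13 = 169

Step 1 — compute v_13(x) by factoring powers of 13 out of the numerator and denominator: v_13(37/2704) = -2. Step 2 — apply |x|_p = p^{-v_p(x)} = 13^{2} = 169.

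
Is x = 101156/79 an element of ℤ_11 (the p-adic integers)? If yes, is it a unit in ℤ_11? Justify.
x ∈ ℤ_11 but not a unit; v_11(x) = 3 > 0

ℤ_11 = {x ∈ ℚ_11 : v_11(x) ≥ 0} and ℤ_11^× = {x ∈ ℤ_11 : v_11(x) = 0}. Here v_11(101156/79) = v_11(num) − v_11(den) = 3; compare against these criteria.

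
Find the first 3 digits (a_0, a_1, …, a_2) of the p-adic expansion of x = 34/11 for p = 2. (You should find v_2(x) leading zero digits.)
(a_0, …, a_2) = (0, 1, 1)

v_2(34/11) = 1, so a_0 = ... = a_0 = 0. Factor out: x = 2^1 · u with u = 17/11 a unit in ℤ_2. Expand u iteratively via a_{v+i} = u_i mod 2, u_{i+1} = (u_i − a_{v+i})/2:
  u_0 = 17/11;  a_1 = 1;  u_1 = (u_0 − 1)/2 = 3/11
  u_1 = 3/11;  a_2 = 1;  u_2 = (u_1 − 1)/2 = -4/11
Digits: (0, 1, 1).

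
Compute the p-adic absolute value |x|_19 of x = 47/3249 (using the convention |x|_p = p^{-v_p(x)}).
|47/3249|_19 = 361

Step 1 — compute v_19(x) by factoring powers of 19 out of the numerator and denominator: v_19(47/3249) = -2. Step 2 — apply |x|_p = p^{-v_p(x)} = 19^{2} = 361.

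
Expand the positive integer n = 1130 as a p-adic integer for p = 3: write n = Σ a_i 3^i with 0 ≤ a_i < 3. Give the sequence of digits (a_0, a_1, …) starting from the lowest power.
(a_0, a_1, …) = (2, 1, 2, 2, 1, 1, 1)

Repeated division by 3 gives the digits low-to-high: 1130 = 2 + 1·3^1 + 2·3^2 + 2·3^3 + 1·3^4 + 1·3^5 + 1·3^6. Digit sequence: (2, 1, 2, 2, 1, 1, 1).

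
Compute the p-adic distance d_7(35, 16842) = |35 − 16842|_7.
d_7(35, 16842) = 1/16807

Step 1 — x − y = 35 − 16842 = -16807. Step 2 — v_7(-16807) = 5 (factor: -16807 = −(7^5 · 1); the sign does not affect v_p). Step 3 — |x − y|_7 = 7^{-5} = 1/16807.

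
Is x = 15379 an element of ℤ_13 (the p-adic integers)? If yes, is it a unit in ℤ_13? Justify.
x ∈ ℤ_13 but not a unit; v_13(x) = 3 > 0

ℤ_13 = {x ∈ ℚ_13 : v_13(x) ≥ 0} and ℤ_13^× = {x ∈ ℤ_13 : v_13(x) = 0}. Here v_13(15379) = v_13(num) − v_13(den) = 3; compare against these criteria.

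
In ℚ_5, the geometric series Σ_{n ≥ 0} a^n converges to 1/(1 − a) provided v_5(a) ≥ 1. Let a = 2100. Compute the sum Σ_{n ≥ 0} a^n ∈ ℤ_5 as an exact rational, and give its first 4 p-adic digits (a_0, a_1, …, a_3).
Σ a^n = 1/(1 − a) = -1/2099;  first 4 digits = (1, 0, 4, 1)

v_5(a) = 2 ≥ 1, so the series converges in ℤ_5 to 1/(1 − a) = 1/(1 − 2100) = -1/2099. Expand this rational in ℤ_5: compute digits iteratively via d_i = x_i mod 5, x_{i+1} = (x_i − d_i)/5. The first 4 digits are (1, 0, 4, 1).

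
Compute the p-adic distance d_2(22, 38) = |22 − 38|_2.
d_2(22, 38) = 1/16

Step 1 — x − y = 22 − 38 = -16. Step 2 — v_2(-16) = 4 (factor: -16 = −(2^4 · 1); the sign does not affect v_p). Step 3 — |x − y|_2 = 2^{-4} = 1/16.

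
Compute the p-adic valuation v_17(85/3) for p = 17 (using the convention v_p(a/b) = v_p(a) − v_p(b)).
v_17(85/3) = 1

Factor powers of 17 from the numerator and denominator of the reduced fraction: 85 = 17^1 · 5 and 3 = 17^0 · 3. Apply v_p(a/b) = v_p(a) − v_p(b): v_17(85/3) = 1 − 0 = 1.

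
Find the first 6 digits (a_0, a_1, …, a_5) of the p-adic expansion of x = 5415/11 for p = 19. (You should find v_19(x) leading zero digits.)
(a_0, …, a_5) = (0, 0, 10, 3, 5, 17)

v_19(5415/11) = 2, so a_0 = ... = a_1 = 0. Factor out: x = 19^2 · u with u = 15/11 a unit in ℤ_19. Expand u iteratively via a_{v+i} = u_i mod 19, u_{i+1} = (u_i − a_{v+i})/19:
  u_0 = 15/11;  a_2 = 10;  u_1 = (u_0 − 10)/19 = -5/11
  u_1 = -5/11;  a_3 = 3;  u_2 = (u_1 − 3)/19 = -2/11
  u_2 = -2/11;  a_4 = 5;  u_3 = (u_2 − 5)/19 = -3/11
  u_3 = -3/11;  a_5 = 17;  u_4 = (u_3 − 17)/19 = -10/11
Digits: (0, 0, 10, 3, 5, 17).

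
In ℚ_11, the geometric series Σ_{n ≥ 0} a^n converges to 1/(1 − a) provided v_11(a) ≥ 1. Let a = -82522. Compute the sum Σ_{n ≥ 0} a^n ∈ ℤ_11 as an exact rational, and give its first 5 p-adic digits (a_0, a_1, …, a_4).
Σ a^n = 1/(1 − a) = 1/82523;  first 5 digits = (1, 0, 0, 4, 5)

v_11(a) = 3 ≥ 1, so the series converges in ℤ_11 to 1/(1 − a) = 1/(1 − (-82522)) = 1/82523. Expand this rational in ℤ_11: compute digits iteratively via d_i = x_i mod 11, x_{i+1} = (x_i − d_i)/11. The first 5 digits are (1, 0, 0, 4, 5).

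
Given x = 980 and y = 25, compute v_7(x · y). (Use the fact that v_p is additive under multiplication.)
v_7(24500) = 2

v_p(x) = 2 (factor: 980 = 7^2 · 20); v_p(y) = 0 (factor: 25 = 7^0 · 25). Additivity: v_p(xy) = v_p(x) + v_p(y) = 2 + 0 = 2. (Direct check: xy = 24500 = 7^2 · (500).)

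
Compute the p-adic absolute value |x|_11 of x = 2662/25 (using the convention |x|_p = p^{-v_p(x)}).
|2662/25|_11 = 1/1331

Step 1 — compute v_11(x) by factoring powers of 11 out of the numerator and denominator: v_11(2662/25) = 3. Step 2 — apply |x|_p = p^{-v_p(x)} = 11^{-3} = 1/1331.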